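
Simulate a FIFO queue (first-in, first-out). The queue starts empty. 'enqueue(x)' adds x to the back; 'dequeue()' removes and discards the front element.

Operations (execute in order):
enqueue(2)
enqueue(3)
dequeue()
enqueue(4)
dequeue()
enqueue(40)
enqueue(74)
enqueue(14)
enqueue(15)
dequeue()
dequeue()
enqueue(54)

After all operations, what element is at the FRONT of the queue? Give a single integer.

enqueue(2): queue = [2]
enqueue(3): queue = [2, 3]
dequeue(): queue = [3]
enqueue(4): queue = [3, 4]
dequeue(): queue = [4]
enqueue(40): queue = [4, 40]
enqueue(74): queue = [4, 40, 74]
enqueue(14): queue = [4, 40, 74, 14]
enqueue(15): queue = [4, 40, 74, 14, 15]
dequeue(): queue = [40, 74, 14, 15]
dequeue(): queue = [74, 14, 15]
enqueue(54): queue = [74, 14, 15, 54]

Answer: 74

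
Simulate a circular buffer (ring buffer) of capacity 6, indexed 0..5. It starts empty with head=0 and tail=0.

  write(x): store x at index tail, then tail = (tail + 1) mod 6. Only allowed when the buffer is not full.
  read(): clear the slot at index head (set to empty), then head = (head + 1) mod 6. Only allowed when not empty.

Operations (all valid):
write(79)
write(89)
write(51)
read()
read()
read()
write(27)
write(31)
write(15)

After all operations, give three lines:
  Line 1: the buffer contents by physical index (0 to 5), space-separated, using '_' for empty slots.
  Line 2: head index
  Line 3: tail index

write(79): buf=[79 _ _ _ _ _], head=0, tail=1, size=1
write(89): buf=[79 89 _ _ _ _], head=0, tail=2, size=2
write(51): buf=[79 89 51 _ _ _], head=0, tail=3, size=3
read(): buf=[_ 89 51 _ _ _], head=1, tail=3, size=2
read(): buf=[_ _ 51 _ _ _], head=2, tail=3, size=1
read(): buf=[_ _ _ _ _ _], head=3, tail=3, size=0
write(27): buf=[_ _ _ 27 _ _], head=3, tail=4, size=1
write(31): buf=[_ _ _ 27 31 _], head=3, tail=5, size=2
write(15): buf=[_ _ _ 27 31 15], head=3, tail=0, size=3

Answer: _ _ _ 27 31 15
3
0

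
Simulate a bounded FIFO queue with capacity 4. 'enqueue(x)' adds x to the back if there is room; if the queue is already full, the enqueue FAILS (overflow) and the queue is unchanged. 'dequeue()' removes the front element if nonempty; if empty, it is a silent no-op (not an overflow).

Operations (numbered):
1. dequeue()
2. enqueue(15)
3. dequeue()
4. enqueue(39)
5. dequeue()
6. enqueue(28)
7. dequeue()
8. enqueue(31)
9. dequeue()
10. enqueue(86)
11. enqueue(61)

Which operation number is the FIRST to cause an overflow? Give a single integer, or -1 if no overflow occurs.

Answer: -1

Derivation:
1. dequeue(): empty, no-op, size=0
2. enqueue(15): size=1
3. dequeue(): size=0
4. enqueue(39): size=1
5. dequeue(): size=0
6. enqueue(28): size=1
7. dequeue(): size=0
8. enqueue(31): size=1
9. dequeue(): size=0
10. enqueue(86): size=1
11. enqueue(61): size=2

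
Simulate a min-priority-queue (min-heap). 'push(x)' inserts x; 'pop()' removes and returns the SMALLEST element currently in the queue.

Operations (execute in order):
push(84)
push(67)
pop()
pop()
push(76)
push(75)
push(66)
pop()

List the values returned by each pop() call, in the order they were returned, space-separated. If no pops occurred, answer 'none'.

push(84): heap contents = [84]
push(67): heap contents = [67, 84]
pop() → 67: heap contents = [84]
pop() → 84: heap contents = []
push(76): heap contents = [76]
push(75): heap contents = [75, 76]
push(66): heap contents = [66, 75, 76]
pop() → 66: heap contents = [75, 76]

Answer: 67 84 66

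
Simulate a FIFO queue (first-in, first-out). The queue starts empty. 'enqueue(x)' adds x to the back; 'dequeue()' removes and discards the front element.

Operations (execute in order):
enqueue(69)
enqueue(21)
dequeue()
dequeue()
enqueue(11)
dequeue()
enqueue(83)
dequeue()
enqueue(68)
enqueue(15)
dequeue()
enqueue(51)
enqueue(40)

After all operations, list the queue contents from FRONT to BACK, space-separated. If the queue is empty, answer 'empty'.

enqueue(69): [69]
enqueue(21): [69, 21]
dequeue(): [21]
dequeue(): []
enqueue(11): [11]
dequeue(): []
enqueue(83): [83]
dequeue(): []
enqueue(68): [68]
enqueue(15): [68, 15]
dequeue(): [15]
enqueue(51): [15, 51]
enqueue(40): [15, 51, 40]

Answer: 15 51 40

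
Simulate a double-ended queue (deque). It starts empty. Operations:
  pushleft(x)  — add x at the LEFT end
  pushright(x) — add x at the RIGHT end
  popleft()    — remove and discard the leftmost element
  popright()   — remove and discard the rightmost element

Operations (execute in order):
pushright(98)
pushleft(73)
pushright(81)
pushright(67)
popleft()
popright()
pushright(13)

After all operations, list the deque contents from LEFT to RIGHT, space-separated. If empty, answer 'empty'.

Answer: 98 81 13

Derivation:
pushright(98): [98]
pushleft(73): [73, 98]
pushright(81): [73, 98, 81]
pushright(67): [73, 98, 81, 67]
popleft(): [98, 81, 67]
popright(): [98, 81]
pushright(13): [98, 81, 13]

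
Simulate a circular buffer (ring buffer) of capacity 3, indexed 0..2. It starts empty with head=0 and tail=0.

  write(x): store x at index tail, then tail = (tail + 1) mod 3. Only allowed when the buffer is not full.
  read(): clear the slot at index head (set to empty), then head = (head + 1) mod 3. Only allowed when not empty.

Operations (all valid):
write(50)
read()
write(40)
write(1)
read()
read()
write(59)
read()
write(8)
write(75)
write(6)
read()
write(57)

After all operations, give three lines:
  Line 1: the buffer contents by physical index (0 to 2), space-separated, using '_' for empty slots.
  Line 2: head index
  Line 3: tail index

Answer: 6 57 75
2
2

Derivation:
write(50): buf=[50 _ _], head=0, tail=1, size=1
read(): buf=[_ _ _], head=1, tail=1, size=0
write(40): buf=[_ 40 _], head=1, tail=2, size=1
write(1): buf=[_ 40 1], head=1, tail=0, size=2
read(): buf=[_ _ 1], head=2, tail=0, size=1
read(): buf=[_ _ _], head=0, tail=0, size=0
write(59): buf=[59 _ _], head=0, tail=1, size=1
read(): buf=[_ _ _], head=1, tail=1, size=0
write(8): buf=[_ 8 _], head=1, tail=2, size=1
write(75): buf=[_ 8 75], head=1, tail=0, size=2
write(6): buf=[6 8 75], head=1, tail=1, size=3
read(): buf=[6 _ 75], head=2, tail=1, size=2
write(57): buf=[6 57 75], head=2, tail=2, size=3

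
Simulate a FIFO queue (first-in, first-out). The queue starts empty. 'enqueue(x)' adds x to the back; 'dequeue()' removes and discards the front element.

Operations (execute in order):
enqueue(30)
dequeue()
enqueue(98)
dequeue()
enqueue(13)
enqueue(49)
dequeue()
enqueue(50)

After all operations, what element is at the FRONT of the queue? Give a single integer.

Answer: 49

Derivation:
enqueue(30): queue = [30]
dequeue(): queue = []
enqueue(98): queue = [98]
dequeue(): queue = []
enqueue(13): queue = [13]
enqueue(49): queue = [13, 49]
dequeue(): queue = [49]
enqueue(50): queue = [49, 50]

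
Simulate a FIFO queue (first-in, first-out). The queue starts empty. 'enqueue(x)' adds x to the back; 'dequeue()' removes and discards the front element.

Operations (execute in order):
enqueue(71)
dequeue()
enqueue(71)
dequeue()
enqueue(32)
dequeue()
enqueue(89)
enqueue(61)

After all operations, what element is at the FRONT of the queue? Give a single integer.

Answer: 89

Derivation:
enqueue(71): queue = [71]
dequeue(): queue = []
enqueue(71): queue = [71]
dequeue(): queue = []
enqueue(32): queue = [32]
dequeue(): queue = []
enqueue(89): queue = [89]
enqueue(61): queue = [89, 61]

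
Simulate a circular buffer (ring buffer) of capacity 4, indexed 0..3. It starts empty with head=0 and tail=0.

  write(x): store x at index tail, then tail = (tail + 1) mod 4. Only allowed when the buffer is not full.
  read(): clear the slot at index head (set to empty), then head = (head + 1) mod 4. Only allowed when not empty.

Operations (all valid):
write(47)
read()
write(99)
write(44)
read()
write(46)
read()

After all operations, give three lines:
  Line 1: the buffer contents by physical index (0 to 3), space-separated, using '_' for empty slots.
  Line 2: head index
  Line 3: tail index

write(47): buf=[47 _ _ _], head=0, tail=1, size=1
read(): buf=[_ _ _ _], head=1, tail=1, size=0
write(99): buf=[_ 99 _ _], head=1, tail=2, size=1
write(44): buf=[_ 99 44 _], head=1, tail=3, size=2
read(): buf=[_ _ 44 _], head=2, tail=3, size=1
write(46): buf=[_ _ 44 46], head=2, tail=0, size=2
read(): buf=[_ _ _ 46], head=3, tail=0, size=1

Answer: _ _ _ 46
3
0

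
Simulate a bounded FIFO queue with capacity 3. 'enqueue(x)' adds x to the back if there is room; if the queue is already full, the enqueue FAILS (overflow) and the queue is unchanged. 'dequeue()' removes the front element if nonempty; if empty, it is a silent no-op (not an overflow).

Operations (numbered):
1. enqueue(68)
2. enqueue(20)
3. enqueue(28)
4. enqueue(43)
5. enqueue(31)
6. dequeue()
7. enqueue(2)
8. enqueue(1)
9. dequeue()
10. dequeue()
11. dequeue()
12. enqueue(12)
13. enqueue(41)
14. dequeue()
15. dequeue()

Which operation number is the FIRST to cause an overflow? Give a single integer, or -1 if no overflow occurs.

Answer: 4

Derivation:
1. enqueue(68): size=1
2. enqueue(20): size=2
3. enqueue(28): size=3
4. enqueue(43): size=3=cap → OVERFLOW (fail)
5. enqueue(31): size=3=cap → OVERFLOW (fail)
6. dequeue(): size=2
7. enqueue(2): size=3
8. enqueue(1): size=3=cap → OVERFLOW (fail)
9. dequeue(): size=2
10. dequeue(): size=1
11. dequeue(): size=0
12. enqueue(12): size=1
13. enqueue(41): size=2
14. dequeue(): size=1
15. dequeue(): size=0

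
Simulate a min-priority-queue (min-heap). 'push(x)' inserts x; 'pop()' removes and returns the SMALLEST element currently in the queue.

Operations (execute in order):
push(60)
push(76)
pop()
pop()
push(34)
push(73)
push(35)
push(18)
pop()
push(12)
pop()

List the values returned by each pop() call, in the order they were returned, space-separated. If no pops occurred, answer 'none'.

Answer: 60 76 18 12

Derivation:
push(60): heap contents = [60]
push(76): heap contents = [60, 76]
pop() → 60: heap contents = [76]
pop() → 76: heap contents = []
push(34): heap contents = [34]
push(73): heap contents = [34, 73]
push(35): heap contents = [34, 35, 73]
push(18): heap contents = [18, 34, 35, 73]
pop() → 18: heap contents = [34, 35, 73]
push(12): heap contents = [12, 34, 35, 73]
pop() → 12: heap contents = [34, 35, 73]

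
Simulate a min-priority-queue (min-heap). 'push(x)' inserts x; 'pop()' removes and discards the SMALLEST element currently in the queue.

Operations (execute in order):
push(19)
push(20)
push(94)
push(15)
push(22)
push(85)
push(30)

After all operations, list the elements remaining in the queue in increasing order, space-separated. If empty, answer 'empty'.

Answer: 15 19 20 22 30 85 94

Derivation:
push(19): heap contents = [19]
push(20): heap contents = [19, 20]
push(94): heap contents = [19, 20, 94]
push(15): heap contents = [15, 19, 20, 94]
push(22): heap contents = [15, 19, 20, 22, 94]
push(85): heap contents = [15, 19, 20, 22, 85, 94]
push(30): heap contents = [15, 19, 20, 22, 30, 85, 94]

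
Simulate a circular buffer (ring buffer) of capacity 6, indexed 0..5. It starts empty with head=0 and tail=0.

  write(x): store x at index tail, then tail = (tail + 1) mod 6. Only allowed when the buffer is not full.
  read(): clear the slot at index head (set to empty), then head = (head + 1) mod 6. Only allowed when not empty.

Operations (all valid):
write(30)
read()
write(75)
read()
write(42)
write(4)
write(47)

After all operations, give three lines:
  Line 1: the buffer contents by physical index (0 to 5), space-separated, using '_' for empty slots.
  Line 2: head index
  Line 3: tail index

Answer: _ _ 42 4 47 _
2
5

Derivation:
write(30): buf=[30 _ _ _ _ _], head=0, tail=1, size=1
read(): buf=[_ _ _ _ _ _], head=1, tail=1, size=0
write(75): buf=[_ 75 _ _ _ _], head=1, tail=2, size=1
read(): buf=[_ _ _ _ _ _], head=2, tail=2, size=0
write(42): buf=[_ _ 42 _ _ _], head=2, tail=3, size=1
write(4): buf=[_ _ 42 4 _ _], head=2, tail=4, size=2
write(47): buf=[_ _ 42 4 47 _], head=2, tail=5, size=3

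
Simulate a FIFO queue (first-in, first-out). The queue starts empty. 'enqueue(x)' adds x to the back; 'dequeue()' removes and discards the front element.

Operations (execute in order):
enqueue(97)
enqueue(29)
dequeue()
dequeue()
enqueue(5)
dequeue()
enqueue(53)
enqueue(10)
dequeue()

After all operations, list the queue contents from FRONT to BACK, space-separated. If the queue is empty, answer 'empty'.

Answer: 10

Derivation:
enqueue(97): [97]
enqueue(29): [97, 29]
dequeue(): [29]
dequeue(): []
enqueue(5): [5]
dequeue(): []
enqueue(53): [53]
enqueue(10): [53, 10]
dequeue(): [10]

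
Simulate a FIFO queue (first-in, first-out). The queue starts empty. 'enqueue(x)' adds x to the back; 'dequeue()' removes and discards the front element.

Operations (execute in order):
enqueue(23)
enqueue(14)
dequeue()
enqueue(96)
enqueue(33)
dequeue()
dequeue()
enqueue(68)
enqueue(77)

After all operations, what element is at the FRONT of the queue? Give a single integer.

enqueue(23): queue = [23]
enqueue(14): queue = [23, 14]
dequeue(): queue = [14]
enqueue(96): queue = [14, 96]
enqueue(33): queue = [14, 96, 33]
dequeue(): queue = [96, 33]
dequeue(): queue = [33]
enqueue(68): queue = [33, 68]
enqueue(77): queue = [33, 68, 77]

Answer: 33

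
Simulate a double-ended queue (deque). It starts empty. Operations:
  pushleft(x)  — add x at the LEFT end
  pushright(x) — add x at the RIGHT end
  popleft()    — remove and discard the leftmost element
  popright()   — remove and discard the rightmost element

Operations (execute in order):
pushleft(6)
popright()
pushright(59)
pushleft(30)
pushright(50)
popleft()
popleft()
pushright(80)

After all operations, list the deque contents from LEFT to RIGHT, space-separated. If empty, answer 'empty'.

pushleft(6): [6]
popright(): []
pushright(59): [59]
pushleft(30): [30, 59]
pushright(50): [30, 59, 50]
popleft(): [59, 50]
popleft(): [50]
pushright(80): [50, 80]

Answer: 50 80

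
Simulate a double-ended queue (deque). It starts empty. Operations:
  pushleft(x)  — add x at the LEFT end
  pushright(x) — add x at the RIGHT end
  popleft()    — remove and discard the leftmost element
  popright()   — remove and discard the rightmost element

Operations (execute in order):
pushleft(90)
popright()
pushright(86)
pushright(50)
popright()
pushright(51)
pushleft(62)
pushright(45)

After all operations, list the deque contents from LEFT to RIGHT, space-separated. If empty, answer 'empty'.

pushleft(90): [90]
popright(): []
pushright(86): [86]
pushright(50): [86, 50]
popright(): [86]
pushright(51): [86, 51]
pushleft(62): [62, 86, 51]
pushright(45): [62, 86, 51, 45]

Answer: 62 86 51 45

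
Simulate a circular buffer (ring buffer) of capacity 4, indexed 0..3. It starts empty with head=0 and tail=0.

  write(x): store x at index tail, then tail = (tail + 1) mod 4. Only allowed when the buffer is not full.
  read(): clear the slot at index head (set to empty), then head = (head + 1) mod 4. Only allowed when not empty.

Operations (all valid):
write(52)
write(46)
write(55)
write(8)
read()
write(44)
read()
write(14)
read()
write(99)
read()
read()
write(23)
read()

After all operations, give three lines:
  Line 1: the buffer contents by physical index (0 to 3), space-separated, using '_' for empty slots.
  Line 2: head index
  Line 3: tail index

write(52): buf=[52 _ _ _], head=0, tail=1, size=1
write(46): buf=[52 46 _ _], head=0, tail=2, size=2
write(55): buf=[52 46 55 _], head=0, tail=3, size=3
write(8): buf=[52 46 55 8], head=0, tail=0, size=4
read(): buf=[_ 46 55 8], head=1, tail=0, size=3
write(44): buf=[44 46 55 8], head=1, tail=1, size=4
read(): buf=[44 _ 55 8], head=2, tail=1, size=3
write(14): buf=[44 14 55 8], head=2, tail=2, size=4
read(): buf=[44 14 _ 8], head=3, tail=2, size=3
write(99): buf=[44 14 99 8], head=3, tail=3, size=4
read(): buf=[44 14 99 _], head=0, tail=3, size=3
read(): buf=[_ 14 99 _], head=1, tail=3, size=2
write(23): buf=[_ 14 99 23], head=1, tail=0, size=3
read(): buf=[_ _ 99 23], head=2, tail=0, size=2

Answer: _ _ 99 23
2
0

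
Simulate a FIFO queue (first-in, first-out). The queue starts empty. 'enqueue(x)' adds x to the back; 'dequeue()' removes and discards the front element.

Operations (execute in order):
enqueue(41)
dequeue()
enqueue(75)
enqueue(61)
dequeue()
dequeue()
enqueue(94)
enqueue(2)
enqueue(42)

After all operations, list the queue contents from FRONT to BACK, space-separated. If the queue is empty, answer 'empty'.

enqueue(41): [41]
dequeue(): []
enqueue(75): [75]
enqueue(61): [75, 61]
dequeue(): [61]
dequeue(): []
enqueue(94): [94]
enqueue(2): [94, 2]
enqueue(42): [94, 2, 42]

Answer: 94 2 42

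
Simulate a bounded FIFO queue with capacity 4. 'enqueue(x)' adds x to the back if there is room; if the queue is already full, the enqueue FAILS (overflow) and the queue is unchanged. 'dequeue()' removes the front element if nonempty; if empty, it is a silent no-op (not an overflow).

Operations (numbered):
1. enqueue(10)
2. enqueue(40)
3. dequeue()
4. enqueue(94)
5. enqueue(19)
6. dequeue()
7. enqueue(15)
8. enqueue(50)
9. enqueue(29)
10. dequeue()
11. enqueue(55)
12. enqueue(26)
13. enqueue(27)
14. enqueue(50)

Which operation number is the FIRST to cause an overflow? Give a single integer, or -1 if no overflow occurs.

1. enqueue(10): size=1
2. enqueue(40): size=2
3. dequeue(): size=1
4. enqueue(94): size=2
5. enqueue(19): size=3
6. dequeue(): size=2
7. enqueue(15): size=3
8. enqueue(50): size=4
9. enqueue(29): size=4=cap → OVERFLOW (fail)
10. dequeue(): size=3
11. enqueue(55): size=4
12. enqueue(26): size=4=cap → OVERFLOW (fail)
13. enqueue(27): size=4=cap → OVERFLOW (fail)
14. enqueue(50): size=4=cap → OVERFLOW (fail)

Answer: 9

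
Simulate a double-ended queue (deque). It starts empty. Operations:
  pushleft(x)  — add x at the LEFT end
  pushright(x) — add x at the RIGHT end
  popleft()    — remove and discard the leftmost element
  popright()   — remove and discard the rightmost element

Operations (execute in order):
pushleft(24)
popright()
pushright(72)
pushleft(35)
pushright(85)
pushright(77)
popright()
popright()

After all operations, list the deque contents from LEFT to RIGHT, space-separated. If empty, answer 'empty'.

pushleft(24): [24]
popright(): []
pushright(72): [72]
pushleft(35): [35, 72]
pushright(85): [35, 72, 85]
pushright(77): [35, 72, 85, 77]
popright(): [35, 72, 85]
popright(): [35, 72]

Answer: 35 72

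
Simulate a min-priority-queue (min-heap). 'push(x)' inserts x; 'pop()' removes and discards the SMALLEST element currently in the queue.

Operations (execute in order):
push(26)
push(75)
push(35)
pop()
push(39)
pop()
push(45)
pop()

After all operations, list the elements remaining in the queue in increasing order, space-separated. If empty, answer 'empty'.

push(26): heap contents = [26]
push(75): heap contents = [26, 75]
push(35): heap contents = [26, 35, 75]
pop() → 26: heap contents = [35, 75]
push(39): heap contents = [35, 39, 75]
pop() → 35: heap contents = [39, 75]
push(45): heap contents = [39, 45, 75]
pop() → 39: heap contents = [45, 75]

Answer: 45 75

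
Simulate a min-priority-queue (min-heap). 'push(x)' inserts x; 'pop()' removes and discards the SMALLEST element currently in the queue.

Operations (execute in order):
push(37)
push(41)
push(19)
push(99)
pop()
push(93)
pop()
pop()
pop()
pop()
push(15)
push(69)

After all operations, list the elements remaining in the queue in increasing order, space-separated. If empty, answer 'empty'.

push(37): heap contents = [37]
push(41): heap contents = [37, 41]
push(19): heap contents = [19, 37, 41]
push(99): heap contents = [19, 37, 41, 99]
pop() → 19: heap contents = [37, 41, 99]
push(93): heap contents = [37, 41, 93, 99]
pop() → 37: heap contents = [41, 93, 99]
pop() → 41: heap contents = [93, 99]
pop() → 93: heap contents = [99]
pop() → 99: heap contents = []
push(15): heap contents = [15]
push(69): heap contents = [15, 69]

Answer: 15 69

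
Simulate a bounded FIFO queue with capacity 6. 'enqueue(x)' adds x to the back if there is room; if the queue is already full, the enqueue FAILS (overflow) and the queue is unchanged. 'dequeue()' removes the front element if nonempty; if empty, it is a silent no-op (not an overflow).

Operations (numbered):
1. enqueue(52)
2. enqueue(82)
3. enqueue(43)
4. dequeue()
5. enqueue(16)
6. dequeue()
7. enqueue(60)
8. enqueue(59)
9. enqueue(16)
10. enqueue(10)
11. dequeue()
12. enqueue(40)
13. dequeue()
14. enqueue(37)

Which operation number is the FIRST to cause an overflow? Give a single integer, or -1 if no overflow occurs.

Answer: -1

Derivation:
1. enqueue(52): size=1
2. enqueue(82): size=2
3. enqueue(43): size=3
4. dequeue(): size=2
5. enqueue(16): size=3
6. dequeue(): size=2
7. enqueue(60): size=3
8. enqueue(59): size=4
9. enqueue(16): size=5
10. enqueue(10): size=6
11. dequeue(): size=5
12. enqueue(40): size=6
13. dequeue(): size=5
14. enqueue(37): size=6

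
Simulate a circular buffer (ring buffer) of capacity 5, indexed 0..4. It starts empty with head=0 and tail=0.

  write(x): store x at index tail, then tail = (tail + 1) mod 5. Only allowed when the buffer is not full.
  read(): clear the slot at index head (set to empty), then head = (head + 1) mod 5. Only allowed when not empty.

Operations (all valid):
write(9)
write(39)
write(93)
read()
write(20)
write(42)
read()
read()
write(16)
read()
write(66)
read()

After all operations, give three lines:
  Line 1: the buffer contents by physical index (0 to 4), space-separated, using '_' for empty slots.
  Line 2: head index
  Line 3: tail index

Answer: 16 66 _ _ _
0
2

Derivation:
write(9): buf=[9 _ _ _ _], head=0, tail=1, size=1
write(39): buf=[9 39 _ _ _], head=0, tail=2, size=2
write(93): buf=[9 39 93 _ _], head=0, tail=3, size=3
read(): buf=[_ 39 93 _ _], head=1, tail=3, size=2
write(20): buf=[_ 39 93 20 _], head=1, tail=4, size=3
write(42): buf=[_ 39 93 20 42], head=1, tail=0, size=4
read(): buf=[_ _ 93 20 42], head=2, tail=0, size=3
read(): buf=[_ _ _ 20 42], head=3, tail=0, size=2
write(16): buf=[16 _ _ 20 42], head=3, tail=1, size=3
read(): buf=[16 _ _ _ 42], head=4, tail=1, size=2
write(66): buf=[16 66 _ _ 42], head=4, tail=2, size=3
read(): buf=[16 66 _ _ _], head=0, tail=2, size=2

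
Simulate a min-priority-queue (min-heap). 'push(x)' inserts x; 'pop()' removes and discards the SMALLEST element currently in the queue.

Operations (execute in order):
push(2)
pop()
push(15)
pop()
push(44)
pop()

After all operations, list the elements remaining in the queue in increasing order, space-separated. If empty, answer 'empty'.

push(2): heap contents = [2]
pop() → 2: heap contents = []
push(15): heap contents = [15]
pop() → 15: heap contents = []
push(44): heap contents = [44]
pop() → 44: heap contents = []

Answer: empty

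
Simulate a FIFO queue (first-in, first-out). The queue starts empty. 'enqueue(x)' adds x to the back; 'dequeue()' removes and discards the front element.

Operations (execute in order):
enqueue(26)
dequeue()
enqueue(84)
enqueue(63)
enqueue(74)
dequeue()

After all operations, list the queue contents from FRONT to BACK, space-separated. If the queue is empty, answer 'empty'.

enqueue(26): [26]
dequeue(): []
enqueue(84): [84]
enqueue(63): [84, 63]
enqueue(74): [84, 63, 74]
dequeue(): [63, 74]

Answer: 63 74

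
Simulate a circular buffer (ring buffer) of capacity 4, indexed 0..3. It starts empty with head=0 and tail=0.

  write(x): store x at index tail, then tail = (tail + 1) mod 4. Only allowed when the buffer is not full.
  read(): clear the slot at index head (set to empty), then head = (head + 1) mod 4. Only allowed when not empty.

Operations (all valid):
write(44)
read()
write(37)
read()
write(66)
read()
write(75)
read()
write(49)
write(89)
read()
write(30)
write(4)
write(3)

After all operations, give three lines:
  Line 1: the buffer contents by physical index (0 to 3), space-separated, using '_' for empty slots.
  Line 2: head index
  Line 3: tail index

write(44): buf=[44 _ _ _], head=0, tail=1, size=1
read(): buf=[_ _ _ _], head=1, tail=1, size=0
write(37): buf=[_ 37 _ _], head=1, tail=2, size=1
read(): buf=[_ _ _ _], head=2, tail=2, size=0
write(66): buf=[_ _ 66 _], head=2, tail=3, size=1
read(): buf=[_ _ _ _], head=3, tail=3, size=0
write(75): buf=[_ _ _ 75], head=3, tail=0, size=1
read(): buf=[_ _ _ _], head=0, tail=0, size=0
write(49): buf=[49 _ _ _], head=0, tail=1, size=1
write(89): buf=[49 89 _ _], head=0, tail=2, size=2
read(): buf=[_ 89 _ _], head=1, tail=2, size=1
write(30): buf=[_ 89 30 _], head=1, tail=3, size=2
write(4): buf=[_ 89 30 4], head=1, tail=0, size=3
write(3): buf=[3 89 30 4], head=1, tail=1, size=4

Answer: 3 89 30 4
1
1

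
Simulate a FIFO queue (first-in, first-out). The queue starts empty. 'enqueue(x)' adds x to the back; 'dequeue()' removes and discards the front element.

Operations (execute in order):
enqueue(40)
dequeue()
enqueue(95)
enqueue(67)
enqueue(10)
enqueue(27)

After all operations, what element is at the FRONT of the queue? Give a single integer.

enqueue(40): queue = [40]
dequeue(): queue = []
enqueue(95): queue = [95]
enqueue(67): queue = [95, 67]
enqueue(10): queue = [95, 67, 10]
enqueue(27): queue = [95, 67, 10, 27]

Answer: 95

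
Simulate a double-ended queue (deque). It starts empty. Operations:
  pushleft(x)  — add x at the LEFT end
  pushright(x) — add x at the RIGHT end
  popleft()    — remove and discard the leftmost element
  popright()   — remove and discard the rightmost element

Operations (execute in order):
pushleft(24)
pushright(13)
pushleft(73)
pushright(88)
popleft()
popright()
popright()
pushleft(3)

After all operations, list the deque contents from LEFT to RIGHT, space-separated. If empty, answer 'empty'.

Answer: 3 24

Derivation:
pushleft(24): [24]
pushright(13): [24, 13]
pushleft(73): [73, 24, 13]
pushright(88): [73, 24, 13, 88]
popleft(): [24, 13, 88]
popright(): [24, 13]
popright(): [24]
pushleft(3): [3, 24]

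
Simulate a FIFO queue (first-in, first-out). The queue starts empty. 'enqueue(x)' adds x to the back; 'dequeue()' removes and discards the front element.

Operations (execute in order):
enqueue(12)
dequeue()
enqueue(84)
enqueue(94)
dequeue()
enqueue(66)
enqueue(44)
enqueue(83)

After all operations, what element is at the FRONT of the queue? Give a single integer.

enqueue(12): queue = [12]
dequeue(): queue = []
enqueue(84): queue = [84]
enqueue(94): queue = [84, 94]
dequeue(): queue = [94]
enqueue(66): queue = [94, 66]
enqueue(44): queue = [94, 66, 44]
enqueue(83): queue = [94, 66, 44, 83]

Answer: 94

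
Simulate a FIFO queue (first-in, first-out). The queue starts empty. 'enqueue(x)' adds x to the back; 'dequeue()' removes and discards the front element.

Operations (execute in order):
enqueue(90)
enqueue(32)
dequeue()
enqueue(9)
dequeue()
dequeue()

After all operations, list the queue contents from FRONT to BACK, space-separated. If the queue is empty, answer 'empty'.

Answer: empty

Derivation:
enqueue(90): [90]
enqueue(32): [90, 32]
dequeue(): [32]
enqueue(9): [32, 9]
dequeue(): [9]
dequeue(): []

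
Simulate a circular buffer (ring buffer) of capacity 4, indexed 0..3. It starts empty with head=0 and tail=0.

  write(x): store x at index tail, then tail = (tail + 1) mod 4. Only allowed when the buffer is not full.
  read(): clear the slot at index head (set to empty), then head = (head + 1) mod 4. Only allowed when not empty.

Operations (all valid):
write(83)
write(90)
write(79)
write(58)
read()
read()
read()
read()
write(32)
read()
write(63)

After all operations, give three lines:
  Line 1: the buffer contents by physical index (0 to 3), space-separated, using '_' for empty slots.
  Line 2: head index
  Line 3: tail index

write(83): buf=[83 _ _ _], head=0, tail=1, size=1
write(90): buf=[83 90 _ _], head=0, tail=2, size=2
write(79): buf=[83 90 79 _], head=0, tail=3, size=3
write(58): buf=[83 90 79 58], head=0, tail=0, size=4
read(): buf=[_ 90 79 58], head=1, tail=0, size=3
read(): buf=[_ _ 79 58], head=2, tail=0, size=2
read(): buf=[_ _ _ 58], head=3, tail=0, size=1
read(): buf=[_ _ _ _], head=0, tail=0, size=0
write(32): buf=[32 _ _ _], head=0, tail=1, size=1
read(): buf=[_ _ _ _], head=1, tail=1, size=0
write(63): buf=[_ 63 _ _], head=1, tail=2, size=1

Answer: _ 63 _ _
1
2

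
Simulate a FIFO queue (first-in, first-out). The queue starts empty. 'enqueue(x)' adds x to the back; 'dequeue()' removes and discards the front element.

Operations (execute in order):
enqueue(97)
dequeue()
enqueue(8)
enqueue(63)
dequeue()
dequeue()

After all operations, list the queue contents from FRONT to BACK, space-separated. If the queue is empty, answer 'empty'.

Answer: empty

Derivation:
enqueue(97): [97]
dequeue(): []
enqueue(8): [8]
enqueue(63): [8, 63]
dequeue(): [63]
dequeue(): []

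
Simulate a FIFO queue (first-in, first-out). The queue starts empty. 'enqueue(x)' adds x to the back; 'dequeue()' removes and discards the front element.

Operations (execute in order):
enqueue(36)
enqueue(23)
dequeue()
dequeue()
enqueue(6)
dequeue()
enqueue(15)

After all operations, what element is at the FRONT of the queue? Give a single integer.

enqueue(36): queue = [36]
enqueue(23): queue = [36, 23]
dequeue(): queue = [23]
dequeue(): queue = []
enqueue(6): queue = [6]
dequeue(): queue = []
enqueue(15): queue = [15]

Answer: 15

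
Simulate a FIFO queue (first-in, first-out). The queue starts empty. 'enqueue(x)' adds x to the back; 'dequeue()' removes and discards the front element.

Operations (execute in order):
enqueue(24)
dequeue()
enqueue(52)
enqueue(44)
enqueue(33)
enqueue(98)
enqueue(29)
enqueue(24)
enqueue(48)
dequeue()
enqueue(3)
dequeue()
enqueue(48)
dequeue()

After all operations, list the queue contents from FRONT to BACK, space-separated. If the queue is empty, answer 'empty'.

Answer: 98 29 24 48 3 48

Derivation:
enqueue(24): [24]
dequeue(): []
enqueue(52): [52]
enqueue(44): [52, 44]
enqueue(33): [52, 44, 33]
enqueue(98): [52, 44, 33, 98]
enqueue(29): [52, 44, 33, 98, 29]
enqueue(24): [52, 44, 33, 98, 29, 24]
enqueue(48): [52, 44, 33, 98, 29, 24, 48]
dequeue(): [44, 33, 98, 29, 24, 48]
enqueue(3): [44, 33, 98, 29, 24, 48, 3]
dequeue(): [33, 98, 29, 24, 48, 3]
enqueue(48): [33, 98, 29, 24, 48, 3, 48]
dequeue(): [98, 29, 24, 48, 3, 48]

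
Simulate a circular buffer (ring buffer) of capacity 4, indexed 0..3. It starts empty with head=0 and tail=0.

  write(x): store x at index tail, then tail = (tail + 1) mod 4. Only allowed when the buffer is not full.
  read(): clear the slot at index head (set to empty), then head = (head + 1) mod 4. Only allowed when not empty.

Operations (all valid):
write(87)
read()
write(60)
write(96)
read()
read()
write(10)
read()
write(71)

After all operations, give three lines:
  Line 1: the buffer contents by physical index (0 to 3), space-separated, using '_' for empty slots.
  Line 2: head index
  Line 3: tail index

write(87): buf=[87 _ _ _], head=0, tail=1, size=1
read(): buf=[_ _ _ _], head=1, tail=1, size=0
write(60): buf=[_ 60 _ _], head=1, tail=2, size=1
write(96): buf=[_ 60 96 _], head=1, tail=3, size=2
read(): buf=[_ _ 96 _], head=2, tail=3, size=1
read(): buf=[_ _ _ _], head=3, tail=3, size=0
write(10): buf=[_ _ _ 10], head=3, tail=0, size=1
read(): buf=[_ _ _ _], head=0, tail=0, size=0
write(71): buf=[71 _ _ _], head=0, tail=1, size=1

Answer: 71 _ _ _
0
1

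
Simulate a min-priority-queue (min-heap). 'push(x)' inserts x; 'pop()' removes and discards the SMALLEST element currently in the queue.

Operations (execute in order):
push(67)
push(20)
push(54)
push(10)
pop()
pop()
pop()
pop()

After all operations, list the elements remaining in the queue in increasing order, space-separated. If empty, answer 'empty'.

Answer: empty

Derivation:
push(67): heap contents = [67]
push(20): heap contents = [20, 67]
push(54): heap contents = [20, 54, 67]
push(10): heap contents = [10, 20, 54, 67]
pop() → 10: heap contents = [20, 54, 67]
pop() → 20: heap contents = [54, 67]
pop() → 54: heap contents = [67]
pop() → 67: heap contents = []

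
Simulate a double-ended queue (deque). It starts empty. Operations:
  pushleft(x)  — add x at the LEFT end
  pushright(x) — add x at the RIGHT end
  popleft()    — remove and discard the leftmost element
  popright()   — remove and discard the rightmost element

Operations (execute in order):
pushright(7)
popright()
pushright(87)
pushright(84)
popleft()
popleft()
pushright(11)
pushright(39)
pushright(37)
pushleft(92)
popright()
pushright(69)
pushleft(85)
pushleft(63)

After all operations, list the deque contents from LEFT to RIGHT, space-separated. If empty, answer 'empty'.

pushright(7): [7]
popright(): []
pushright(87): [87]
pushright(84): [87, 84]
popleft(): [84]
popleft(): []
pushright(11): [11]
pushright(39): [11, 39]
pushright(37): [11, 39, 37]
pushleft(92): [92, 11, 39, 37]
popright(): [92, 11, 39]
pushright(69): [92, 11, 39, 69]
pushleft(85): [85, 92, 11, 39, 69]
pushleft(63): [63, 85, 92, 11, 39, 69]

Answer: 63 85 92 11 39 69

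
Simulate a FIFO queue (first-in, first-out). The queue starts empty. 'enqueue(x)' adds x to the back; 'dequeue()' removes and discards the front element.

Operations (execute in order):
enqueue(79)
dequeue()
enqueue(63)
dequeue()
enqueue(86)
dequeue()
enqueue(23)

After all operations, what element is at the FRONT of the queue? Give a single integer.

Answer: 23

Derivation:
enqueue(79): queue = [79]
dequeue(): queue = []
enqueue(63): queue = [63]
dequeue(): queue = []
enqueue(86): queue = [86]
dequeue(): queue = []
enqueue(23): queue = [23]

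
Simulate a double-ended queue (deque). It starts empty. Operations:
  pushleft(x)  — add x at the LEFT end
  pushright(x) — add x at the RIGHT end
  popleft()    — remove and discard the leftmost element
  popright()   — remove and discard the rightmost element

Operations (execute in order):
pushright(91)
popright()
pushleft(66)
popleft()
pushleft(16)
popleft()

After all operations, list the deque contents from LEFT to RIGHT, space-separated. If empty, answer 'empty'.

pushright(91): [91]
popright(): []
pushleft(66): [66]
popleft(): []
pushleft(16): [16]
popleft(): []

Answer: empty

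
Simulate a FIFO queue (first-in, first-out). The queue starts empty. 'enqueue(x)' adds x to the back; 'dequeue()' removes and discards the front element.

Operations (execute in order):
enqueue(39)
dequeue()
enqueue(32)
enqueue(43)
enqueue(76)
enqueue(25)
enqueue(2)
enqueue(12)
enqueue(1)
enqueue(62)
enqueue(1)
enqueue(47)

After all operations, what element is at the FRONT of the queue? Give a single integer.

enqueue(39): queue = [39]
dequeue(): queue = []
enqueue(32): queue = [32]
enqueue(43): queue = [32, 43]
enqueue(76): queue = [32, 43, 76]
enqueue(25): queue = [32, 43, 76, 25]
enqueue(2): queue = [32, 43, 76, 25, 2]
enqueue(12): queue = [32, 43, 76, 25, 2, 12]
enqueue(1): queue = [32, 43, 76, 25, 2, 12, 1]
enqueue(62): queue = [32, 43, 76, 25, 2, 12, 1, 62]
enqueue(1): queue = [32, 43, 76, 25, 2, 12, 1, 62, 1]
enqueue(47): queue = [32, 43, 76, 25, 2, 12, 1, 62, 1, 47]

Answer: 32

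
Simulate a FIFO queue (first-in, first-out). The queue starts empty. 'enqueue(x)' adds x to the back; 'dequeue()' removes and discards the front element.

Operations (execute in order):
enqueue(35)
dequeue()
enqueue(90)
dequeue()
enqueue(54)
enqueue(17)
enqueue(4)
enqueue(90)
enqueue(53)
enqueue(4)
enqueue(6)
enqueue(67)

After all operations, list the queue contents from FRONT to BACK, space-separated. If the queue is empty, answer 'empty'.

enqueue(35): [35]
dequeue(): []
enqueue(90): [90]
dequeue(): []
enqueue(54): [54]
enqueue(17): [54, 17]
enqueue(4): [54, 17, 4]
enqueue(90): [54, 17, 4, 90]
enqueue(53): [54, 17, 4, 90, 53]
enqueue(4): [54, 17, 4, 90, 53, 4]
enqueue(6): [54, 17, 4, 90, 53, 4, 6]
enqueue(67): [54, 17, 4, 90, 53, 4, 6, 67]

Answer: 54 17 4 90 53 4 6 67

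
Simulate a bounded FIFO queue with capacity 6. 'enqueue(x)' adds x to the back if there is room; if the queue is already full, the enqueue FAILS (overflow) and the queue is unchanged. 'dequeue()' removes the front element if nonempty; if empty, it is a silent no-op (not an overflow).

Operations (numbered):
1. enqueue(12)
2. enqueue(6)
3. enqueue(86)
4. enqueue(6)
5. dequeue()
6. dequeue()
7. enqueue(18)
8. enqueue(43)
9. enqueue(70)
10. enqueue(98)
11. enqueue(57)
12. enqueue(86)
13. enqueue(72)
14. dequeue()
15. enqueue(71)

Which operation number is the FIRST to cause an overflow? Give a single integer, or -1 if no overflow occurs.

1. enqueue(12): size=1
2. enqueue(6): size=2
3. enqueue(86): size=3
4. enqueue(6): size=4
5. dequeue(): size=3
6. dequeue(): size=2
7. enqueue(18): size=3
8. enqueue(43): size=4
9. enqueue(70): size=5
10. enqueue(98): size=6
11. enqueue(57): size=6=cap → OVERFLOW (fail)
12. enqueue(86): size=6=cap → OVERFLOW (fail)
13. enqueue(72): size=6=cap → OVERFLOW (fail)
14. dequeue(): size=5
15. enqueue(71): size=6

Answer: 11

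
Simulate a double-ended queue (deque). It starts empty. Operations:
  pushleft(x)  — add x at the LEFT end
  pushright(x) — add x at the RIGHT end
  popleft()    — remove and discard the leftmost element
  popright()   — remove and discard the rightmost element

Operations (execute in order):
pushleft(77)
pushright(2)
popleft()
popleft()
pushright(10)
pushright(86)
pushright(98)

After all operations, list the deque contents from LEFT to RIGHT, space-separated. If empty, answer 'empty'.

Answer: 10 86 98

Derivation:
pushleft(77): [77]
pushright(2): [77, 2]
popleft(): [2]
popleft(): []
pushright(10): [10]
pushright(86): [10, 86]
pushright(98): [10, 86, 98]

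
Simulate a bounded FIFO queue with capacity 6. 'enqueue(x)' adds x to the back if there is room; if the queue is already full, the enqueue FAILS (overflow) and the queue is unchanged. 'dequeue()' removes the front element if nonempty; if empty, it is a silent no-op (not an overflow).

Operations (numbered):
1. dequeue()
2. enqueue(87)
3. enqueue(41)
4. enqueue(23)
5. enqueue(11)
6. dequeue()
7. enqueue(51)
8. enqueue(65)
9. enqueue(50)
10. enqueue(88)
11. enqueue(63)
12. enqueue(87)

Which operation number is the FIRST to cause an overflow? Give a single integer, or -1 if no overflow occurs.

Answer: 10

Derivation:
1. dequeue(): empty, no-op, size=0
2. enqueue(87): size=1
3. enqueue(41): size=2
4. enqueue(23): size=3
5. enqueue(11): size=4
6. dequeue(): size=3
7. enqueue(51): size=4
8. enqueue(65): size=5
9. enqueue(50): size=6
10. enqueue(88): size=6=cap → OVERFLOW (fail)
11. enqueue(63): size=6=cap → OVERFLOW (fail)
12. enqueue(87): size=6=cap → OVERFLOW (fail)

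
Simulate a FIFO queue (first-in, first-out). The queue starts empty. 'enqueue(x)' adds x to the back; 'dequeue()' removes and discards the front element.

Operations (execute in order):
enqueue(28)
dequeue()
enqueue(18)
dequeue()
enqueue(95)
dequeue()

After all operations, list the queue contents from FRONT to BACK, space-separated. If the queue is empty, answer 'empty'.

Answer: empty

Derivation:
enqueue(28): [28]
dequeue(): []
enqueue(18): [18]
dequeue(): []
enqueue(95): [95]
dequeue(): []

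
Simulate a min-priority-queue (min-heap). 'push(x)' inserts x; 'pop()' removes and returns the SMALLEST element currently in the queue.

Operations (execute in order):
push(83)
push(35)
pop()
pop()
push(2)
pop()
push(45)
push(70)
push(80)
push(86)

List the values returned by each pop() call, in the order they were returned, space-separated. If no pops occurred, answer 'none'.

push(83): heap contents = [83]
push(35): heap contents = [35, 83]
pop() → 35: heap contents = [83]
pop() → 83: heap contents = []
push(2): heap contents = [2]
pop() → 2: heap contents = []
push(45): heap contents = [45]
push(70): heap contents = [45, 70]
push(80): heap contents = [45, 70, 80]
push(86): heap contents = [45, 70, 80, 86]

Answer: 35 83 2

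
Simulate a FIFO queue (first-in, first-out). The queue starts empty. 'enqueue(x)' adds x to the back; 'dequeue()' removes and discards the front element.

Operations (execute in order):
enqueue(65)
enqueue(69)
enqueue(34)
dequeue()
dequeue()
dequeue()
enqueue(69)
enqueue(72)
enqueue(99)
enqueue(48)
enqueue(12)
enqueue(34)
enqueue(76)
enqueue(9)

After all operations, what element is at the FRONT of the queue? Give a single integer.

enqueue(65): queue = [65]
enqueue(69): queue = [65, 69]
enqueue(34): queue = [65, 69, 34]
dequeue(): queue = [69, 34]
dequeue(): queue = [34]
dequeue(): queue = []
enqueue(69): queue = [69]
enqueue(72): queue = [69, 72]
enqueue(99): queue = [69, 72, 99]
enqueue(48): queue = [69, 72, 99, 48]
enqueue(12): queue = [69, 72, 99, 48, 12]
enqueue(34): queue = [69, 72, 99, 48, 12, 34]
enqueue(76): queue = [69, 72, 99, 48, 12, 34, 76]
enqueue(9): queue = [69, 72, 99, 48, 12, 34, 76, 9]

Answer: 69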